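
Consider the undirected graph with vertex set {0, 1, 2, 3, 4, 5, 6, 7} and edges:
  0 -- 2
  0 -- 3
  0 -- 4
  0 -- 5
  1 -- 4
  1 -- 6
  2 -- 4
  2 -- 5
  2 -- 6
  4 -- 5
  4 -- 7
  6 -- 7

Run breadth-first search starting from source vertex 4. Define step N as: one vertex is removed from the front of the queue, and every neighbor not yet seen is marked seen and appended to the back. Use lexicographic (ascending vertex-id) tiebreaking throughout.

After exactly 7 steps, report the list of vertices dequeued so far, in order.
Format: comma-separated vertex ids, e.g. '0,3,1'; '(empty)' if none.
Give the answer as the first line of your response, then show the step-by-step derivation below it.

4,0,1,2,5,7,3

step 1: dequeue 4; queue=[0,1,2,5,7]; order=4
step 2: dequeue 0; queue=[1,2,5,7,3]; order=4,0
step 3: dequeue 1; queue=[2,5,7,3,6]; order=4,0,1
step 4: dequeue 2; queue=[5,7,3,6]; order=4,0,1,2
step 5: dequeue 5; queue=[7,3,6]; order=4,0,1,2,5
step 6: dequeue 7; queue=[3,6]; order=4,0,1,2,5,7
step 7: dequeue 3; queue=[6]; order=4,0,1,2,5,7,3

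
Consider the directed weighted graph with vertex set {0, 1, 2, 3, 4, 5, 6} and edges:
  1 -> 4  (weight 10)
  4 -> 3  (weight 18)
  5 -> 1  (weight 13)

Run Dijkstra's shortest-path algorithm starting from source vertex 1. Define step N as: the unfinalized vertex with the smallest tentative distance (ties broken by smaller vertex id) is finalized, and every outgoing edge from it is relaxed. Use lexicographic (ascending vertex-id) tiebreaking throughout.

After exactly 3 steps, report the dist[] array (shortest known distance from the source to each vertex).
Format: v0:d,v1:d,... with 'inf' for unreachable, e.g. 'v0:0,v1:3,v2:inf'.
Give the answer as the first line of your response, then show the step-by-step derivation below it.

v0:inf,v1:0,v2:inf,v3:28,v4:10,v5:inf,v6:inf

step 1: dist = v0:inf,v1:0,v2:inf,v3:inf,v4:10,v5:inf,v6:inf
step 2: dist = v0:inf,v1:0,v2:inf,v3:28,v4:10,v5:inf,v6:inf
step 3: dist = v0:inf,v1:0,v2:inf,v3:28,v4:10,v5:inf,v6:inf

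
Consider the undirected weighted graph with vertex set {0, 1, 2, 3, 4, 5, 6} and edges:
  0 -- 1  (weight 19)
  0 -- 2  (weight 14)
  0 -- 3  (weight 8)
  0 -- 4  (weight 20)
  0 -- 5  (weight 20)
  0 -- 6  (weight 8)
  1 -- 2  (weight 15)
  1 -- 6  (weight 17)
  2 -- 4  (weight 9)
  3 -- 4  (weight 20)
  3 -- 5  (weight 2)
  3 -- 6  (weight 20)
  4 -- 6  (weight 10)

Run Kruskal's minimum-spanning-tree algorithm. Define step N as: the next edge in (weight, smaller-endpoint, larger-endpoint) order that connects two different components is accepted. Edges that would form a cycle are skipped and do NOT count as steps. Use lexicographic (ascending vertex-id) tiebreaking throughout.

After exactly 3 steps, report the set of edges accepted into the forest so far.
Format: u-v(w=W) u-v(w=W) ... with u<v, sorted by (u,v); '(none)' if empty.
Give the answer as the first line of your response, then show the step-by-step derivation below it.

0-3(w=8) 0-6(w=8) 3-5(w=2)

step 1: add edge 3-5 (w=2); MST = {3-5(w=2)}
step 2: add edge 0-3 (w=8); MST = {0-3(w=8) 3-5(w=2)}
step 3: add edge 0-6 (w=8); MST = {0-3(w=8) 0-6(w=8) 3-5(w=2)}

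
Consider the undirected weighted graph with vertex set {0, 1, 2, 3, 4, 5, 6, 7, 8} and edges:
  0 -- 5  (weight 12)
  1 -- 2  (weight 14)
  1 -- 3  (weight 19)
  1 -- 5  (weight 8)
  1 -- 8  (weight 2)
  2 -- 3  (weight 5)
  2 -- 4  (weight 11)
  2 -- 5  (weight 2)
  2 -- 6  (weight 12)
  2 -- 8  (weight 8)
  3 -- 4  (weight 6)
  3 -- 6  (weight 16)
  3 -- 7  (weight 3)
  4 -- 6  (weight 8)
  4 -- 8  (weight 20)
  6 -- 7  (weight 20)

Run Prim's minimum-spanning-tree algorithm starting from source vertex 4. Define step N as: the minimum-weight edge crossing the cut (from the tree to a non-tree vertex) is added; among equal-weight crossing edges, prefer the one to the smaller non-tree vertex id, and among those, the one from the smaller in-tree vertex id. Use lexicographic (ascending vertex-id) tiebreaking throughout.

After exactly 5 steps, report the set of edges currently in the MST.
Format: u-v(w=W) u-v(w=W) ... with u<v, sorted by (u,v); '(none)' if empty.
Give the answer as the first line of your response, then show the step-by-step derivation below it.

1-5(w=8) 2-3(w=5) 2-5(w=2) 3-4(w=6) 3-7(w=3)

step 1: add edge 3-4 (w=6); MST = {3-4(w=6)}
step 2: add edge 3-7 (w=3); MST = {3-4(w=6) 3-7(w=3)}
step 3: add edge 2-3 (w=5); MST = {2-3(w=5) 3-4(w=6) 3-7(w=3)}
step 4: add edge 2-5 (w=2); MST = {2-3(w=5) 2-5(w=2) 3-4(w=6) 3-7(w=3)}
step 5: add edge 1-5 (w=8); MST = {1-5(w=8) 2-3(w=5) 2-5(w=2) 3-4(w=6) 3-7(w=3)}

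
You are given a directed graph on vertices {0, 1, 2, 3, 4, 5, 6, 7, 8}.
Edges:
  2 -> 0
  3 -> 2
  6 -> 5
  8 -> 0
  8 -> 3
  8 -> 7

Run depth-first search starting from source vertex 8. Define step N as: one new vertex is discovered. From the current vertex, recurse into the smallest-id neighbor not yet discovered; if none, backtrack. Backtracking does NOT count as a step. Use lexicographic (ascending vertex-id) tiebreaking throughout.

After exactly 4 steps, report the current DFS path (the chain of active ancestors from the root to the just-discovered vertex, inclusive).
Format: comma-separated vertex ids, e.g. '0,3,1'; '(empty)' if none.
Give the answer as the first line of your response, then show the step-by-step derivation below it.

8,3,2

step 1: discover 8; path=8; order=8
step 2: discover 0; path=8>0; order=8,0
step 3: discover 3; path=8>3; order=8,0,3
step 4: discover 2; path=8>3>2; order=8,0,3,2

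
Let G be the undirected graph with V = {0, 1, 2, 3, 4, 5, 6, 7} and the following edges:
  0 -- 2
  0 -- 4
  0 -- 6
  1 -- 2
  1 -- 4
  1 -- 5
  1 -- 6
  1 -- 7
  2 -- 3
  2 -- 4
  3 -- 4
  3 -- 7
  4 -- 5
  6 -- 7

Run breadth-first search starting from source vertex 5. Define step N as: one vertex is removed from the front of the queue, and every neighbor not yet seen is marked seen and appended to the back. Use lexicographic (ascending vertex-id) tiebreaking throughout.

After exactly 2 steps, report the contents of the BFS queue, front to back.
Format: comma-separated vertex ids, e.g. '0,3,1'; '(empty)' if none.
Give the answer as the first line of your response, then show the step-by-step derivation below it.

4,2,6,7

step 1: dequeue 5; queue=[1,4]; order=5
step 2: dequeue 1; queue=[4,2,6,7]; order=5,1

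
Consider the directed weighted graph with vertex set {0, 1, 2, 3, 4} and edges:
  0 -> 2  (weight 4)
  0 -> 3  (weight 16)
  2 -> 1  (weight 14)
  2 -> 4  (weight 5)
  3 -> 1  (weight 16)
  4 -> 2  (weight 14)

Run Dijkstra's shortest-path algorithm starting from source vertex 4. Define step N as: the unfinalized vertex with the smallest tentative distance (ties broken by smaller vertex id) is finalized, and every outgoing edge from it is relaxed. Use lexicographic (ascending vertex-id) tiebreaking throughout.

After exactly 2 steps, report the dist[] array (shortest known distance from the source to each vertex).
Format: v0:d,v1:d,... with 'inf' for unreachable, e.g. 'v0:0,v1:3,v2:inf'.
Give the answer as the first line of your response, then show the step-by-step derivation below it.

v0:inf,v1:28,v2:14,v3:inf,v4:0

step 1: dist = v0:inf,v1:inf,v2:14,v3:inf,v4:0
step 2: dist = v0:inf,v1:28,v2:14,v3:inf,v4:0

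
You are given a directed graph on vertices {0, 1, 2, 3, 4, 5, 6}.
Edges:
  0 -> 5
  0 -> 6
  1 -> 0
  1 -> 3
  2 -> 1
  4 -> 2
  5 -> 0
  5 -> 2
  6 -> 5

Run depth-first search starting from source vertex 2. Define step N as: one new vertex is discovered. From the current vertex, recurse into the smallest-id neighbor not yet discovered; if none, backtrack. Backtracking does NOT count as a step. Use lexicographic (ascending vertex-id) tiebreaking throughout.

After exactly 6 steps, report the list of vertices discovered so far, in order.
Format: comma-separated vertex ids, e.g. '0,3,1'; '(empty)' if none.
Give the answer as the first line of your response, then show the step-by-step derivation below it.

2,1,0,5,6,3

step 1: discover 2; path=2; order=2
step 2: discover 1; path=2>1; order=2,1
step 3: discover 0; path=2>1>0; order=2,1,0
step 4: discover 5; path=2>1>0>5; order=2,1,0,5
step 5: discover 6; path=2>1>0>6; order=2,1,0,5,6
step 6: discover 3; path=2>1>3; order=2,1,0,5,6,3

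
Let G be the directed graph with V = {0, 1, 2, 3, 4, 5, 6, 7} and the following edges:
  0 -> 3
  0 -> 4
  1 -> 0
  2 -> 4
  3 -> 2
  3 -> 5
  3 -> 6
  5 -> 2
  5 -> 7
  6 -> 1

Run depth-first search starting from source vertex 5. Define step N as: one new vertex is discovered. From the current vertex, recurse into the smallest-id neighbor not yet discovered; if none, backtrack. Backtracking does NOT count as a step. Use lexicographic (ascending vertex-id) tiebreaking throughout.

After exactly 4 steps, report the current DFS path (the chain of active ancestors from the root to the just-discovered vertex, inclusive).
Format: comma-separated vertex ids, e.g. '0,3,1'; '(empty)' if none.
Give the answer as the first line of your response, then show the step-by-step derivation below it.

5,7

step 1: discover 5; path=5; order=5
step 2: discover 2; path=5>2; order=5,2
step 3: discover 4; path=5>2>4; order=5,2,4
step 4: discover 7; path=5>7; order=5,2,4,7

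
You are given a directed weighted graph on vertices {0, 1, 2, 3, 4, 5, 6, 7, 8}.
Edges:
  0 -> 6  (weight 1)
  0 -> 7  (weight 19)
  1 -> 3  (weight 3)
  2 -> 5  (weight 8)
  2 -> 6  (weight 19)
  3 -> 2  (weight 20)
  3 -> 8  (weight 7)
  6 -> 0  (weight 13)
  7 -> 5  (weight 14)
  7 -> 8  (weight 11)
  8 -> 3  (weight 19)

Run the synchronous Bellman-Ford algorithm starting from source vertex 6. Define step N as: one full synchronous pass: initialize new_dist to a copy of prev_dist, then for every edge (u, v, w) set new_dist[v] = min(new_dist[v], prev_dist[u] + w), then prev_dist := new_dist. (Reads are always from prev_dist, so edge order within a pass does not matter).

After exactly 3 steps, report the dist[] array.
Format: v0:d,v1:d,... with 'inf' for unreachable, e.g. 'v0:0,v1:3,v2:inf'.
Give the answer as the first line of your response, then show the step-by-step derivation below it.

v0:13,v1:inf,v2:inf,v3:inf,v4:inf,v5:46,v6:0,v7:32,v8:43

step 1: dist = v0:13,v1:inf,v2:inf,v3:inf,v4:inf,v5:inf,v6:0,v7:inf,v8:inf
step 2: dist = v0:13,v1:inf,v2:inf,v3:inf,v4:inf,v5:inf,v6:0,v7:32,v8:inf
step 3: dist = v0:13,v1:inf,v2:inf,v3:inf,v4:inf,v5:46,v6:0,v7:32,v8:43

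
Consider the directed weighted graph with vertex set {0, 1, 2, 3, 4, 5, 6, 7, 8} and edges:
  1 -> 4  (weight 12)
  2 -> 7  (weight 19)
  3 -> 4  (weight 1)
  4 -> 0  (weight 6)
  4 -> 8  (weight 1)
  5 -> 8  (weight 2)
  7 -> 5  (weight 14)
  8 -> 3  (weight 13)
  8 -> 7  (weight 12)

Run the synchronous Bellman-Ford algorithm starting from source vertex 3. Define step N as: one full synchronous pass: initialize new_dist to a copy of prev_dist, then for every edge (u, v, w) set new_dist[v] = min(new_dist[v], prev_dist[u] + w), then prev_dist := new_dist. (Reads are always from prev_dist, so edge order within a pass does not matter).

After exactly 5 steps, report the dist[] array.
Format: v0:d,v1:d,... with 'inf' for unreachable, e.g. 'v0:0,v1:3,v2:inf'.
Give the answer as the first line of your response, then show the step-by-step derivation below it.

v0:7,v1:inf,v2:inf,v3:0,v4:1,v5:28,v6:inf,v7:14,v8:2

step 1: dist = v0:inf,v1:inf,v2:inf,v3:0,v4:1,v5:inf,v6:inf,v7:inf,v8:inf
step 2: dist = v0:7,v1:inf,v2:inf,v3:0,v4:1,v5:inf,v6:inf,v7:inf,v8:2
step 3: dist = v0:7,v1:inf,v2:inf,v3:0,v4:1,v5:inf,v6:inf,v7:14,v8:2
step 4: dist = v0:7,v1:inf,v2:inf,v3:0,v4:1,v5:28,v6:inf,v7:14,v8:2
step 5: dist = v0:7,v1:inf,v2:inf,v3:0,v4:1,v5:28,v6:inf,v7:14,v8:2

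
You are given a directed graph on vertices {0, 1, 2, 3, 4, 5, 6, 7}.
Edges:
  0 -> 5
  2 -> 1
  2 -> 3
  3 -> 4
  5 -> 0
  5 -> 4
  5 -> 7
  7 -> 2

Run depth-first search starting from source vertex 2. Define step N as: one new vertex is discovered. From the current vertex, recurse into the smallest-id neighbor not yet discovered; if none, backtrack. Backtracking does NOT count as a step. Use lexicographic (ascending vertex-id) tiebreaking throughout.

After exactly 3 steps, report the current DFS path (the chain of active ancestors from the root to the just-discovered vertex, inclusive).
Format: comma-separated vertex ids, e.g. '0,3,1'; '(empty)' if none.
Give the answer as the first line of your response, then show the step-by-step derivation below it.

2,3

step 1: discover 2; path=2; order=2
step 2: discover 1; path=2>1; order=2,1
step 3: discover 3; path=2>3; order=2,1,3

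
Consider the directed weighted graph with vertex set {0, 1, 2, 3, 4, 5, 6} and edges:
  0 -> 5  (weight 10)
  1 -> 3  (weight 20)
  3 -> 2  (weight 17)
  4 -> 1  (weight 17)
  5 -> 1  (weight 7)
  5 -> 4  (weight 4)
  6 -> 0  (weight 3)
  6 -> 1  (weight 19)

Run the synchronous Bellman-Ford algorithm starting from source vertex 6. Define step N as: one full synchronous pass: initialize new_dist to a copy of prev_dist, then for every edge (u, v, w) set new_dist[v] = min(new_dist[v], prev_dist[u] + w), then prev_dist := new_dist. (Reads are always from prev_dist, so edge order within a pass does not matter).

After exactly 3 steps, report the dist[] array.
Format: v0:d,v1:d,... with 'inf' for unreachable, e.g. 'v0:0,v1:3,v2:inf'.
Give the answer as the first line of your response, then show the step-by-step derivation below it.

v0:3,v1:19,v2:56,v3:39,v4:17,v5:13,v6:0

step 1: dist = v0:3,v1:19,v2:inf,v3:inf,v4:inf,v5:inf,v6:0
step 2: dist = v0:3,v1:19,v2:inf,v3:39,v4:inf,v5:13,v6:0
step 3: dist = v0:3,v1:19,v2:56,v3:39,v4:17,v5:13,v6:0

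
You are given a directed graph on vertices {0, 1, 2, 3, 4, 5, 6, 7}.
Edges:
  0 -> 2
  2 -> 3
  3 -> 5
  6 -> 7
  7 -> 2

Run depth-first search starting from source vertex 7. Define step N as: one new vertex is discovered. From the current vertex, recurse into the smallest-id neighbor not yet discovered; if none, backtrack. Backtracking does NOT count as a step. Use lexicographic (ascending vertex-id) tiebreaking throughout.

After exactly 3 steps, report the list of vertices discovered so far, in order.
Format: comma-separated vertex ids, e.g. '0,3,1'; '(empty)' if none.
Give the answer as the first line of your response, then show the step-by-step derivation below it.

7,2,3

step 1: discover 7; path=7; order=7
step 2: discover 2; path=7>2; order=7,2
step 3: discover 3; path=7>2>3; order=7,2,3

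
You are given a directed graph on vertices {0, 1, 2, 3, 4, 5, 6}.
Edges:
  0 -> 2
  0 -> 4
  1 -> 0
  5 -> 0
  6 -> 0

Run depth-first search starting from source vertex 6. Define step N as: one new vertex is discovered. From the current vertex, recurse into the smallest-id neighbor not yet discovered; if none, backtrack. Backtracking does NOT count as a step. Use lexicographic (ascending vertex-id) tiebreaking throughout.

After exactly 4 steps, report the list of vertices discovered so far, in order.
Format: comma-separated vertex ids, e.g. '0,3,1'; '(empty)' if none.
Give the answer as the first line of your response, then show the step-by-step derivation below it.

6,0,2,4

step 1: discover 6; path=6; order=6
step 2: discover 0; path=6>0; order=6,0
step 3: discover 2; path=6>0>2; order=6,0,2
step 4: discover 4; path=6>0>4; order=6,0,2,4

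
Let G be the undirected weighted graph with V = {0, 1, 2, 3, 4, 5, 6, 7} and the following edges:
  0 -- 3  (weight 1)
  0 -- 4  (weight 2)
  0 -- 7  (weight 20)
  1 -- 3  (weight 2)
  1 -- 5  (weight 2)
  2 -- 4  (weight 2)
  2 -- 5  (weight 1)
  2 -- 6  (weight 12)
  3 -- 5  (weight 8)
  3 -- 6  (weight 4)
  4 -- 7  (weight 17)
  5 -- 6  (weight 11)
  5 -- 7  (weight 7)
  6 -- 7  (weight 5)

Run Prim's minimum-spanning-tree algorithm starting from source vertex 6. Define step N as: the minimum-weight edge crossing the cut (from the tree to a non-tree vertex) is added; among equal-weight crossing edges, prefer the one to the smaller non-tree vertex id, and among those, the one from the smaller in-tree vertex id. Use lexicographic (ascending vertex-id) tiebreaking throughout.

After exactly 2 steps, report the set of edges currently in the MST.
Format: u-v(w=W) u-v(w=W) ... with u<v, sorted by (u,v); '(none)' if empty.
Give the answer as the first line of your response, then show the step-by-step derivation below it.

0-3(w=1) 3-6(w=4)

step 1: add edge 3-6 (w=4); MST = {3-6(w=4)}
step 2: add edge 0-3 (w=1); MST = {0-3(w=1) 3-6(w=4)}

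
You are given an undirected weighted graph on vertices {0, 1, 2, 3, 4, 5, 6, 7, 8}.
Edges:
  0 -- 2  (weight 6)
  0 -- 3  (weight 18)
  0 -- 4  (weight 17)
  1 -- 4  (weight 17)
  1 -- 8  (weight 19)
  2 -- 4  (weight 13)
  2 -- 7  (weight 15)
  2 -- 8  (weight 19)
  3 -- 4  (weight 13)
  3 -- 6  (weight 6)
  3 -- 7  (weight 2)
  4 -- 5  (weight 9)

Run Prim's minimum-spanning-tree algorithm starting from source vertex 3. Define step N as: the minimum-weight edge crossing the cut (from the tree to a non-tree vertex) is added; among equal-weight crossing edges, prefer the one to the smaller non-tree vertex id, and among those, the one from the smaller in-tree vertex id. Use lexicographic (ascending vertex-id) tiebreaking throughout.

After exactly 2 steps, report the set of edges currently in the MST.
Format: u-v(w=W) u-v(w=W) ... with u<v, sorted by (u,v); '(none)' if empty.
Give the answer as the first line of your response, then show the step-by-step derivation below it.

3-6(w=6) 3-7(w=2)

step 1: add edge 3-7 (w=2); MST = {3-7(w=2)}
step 2: add edge 3-6 (w=6); MST = {3-6(w=6) 3-7(w=2)}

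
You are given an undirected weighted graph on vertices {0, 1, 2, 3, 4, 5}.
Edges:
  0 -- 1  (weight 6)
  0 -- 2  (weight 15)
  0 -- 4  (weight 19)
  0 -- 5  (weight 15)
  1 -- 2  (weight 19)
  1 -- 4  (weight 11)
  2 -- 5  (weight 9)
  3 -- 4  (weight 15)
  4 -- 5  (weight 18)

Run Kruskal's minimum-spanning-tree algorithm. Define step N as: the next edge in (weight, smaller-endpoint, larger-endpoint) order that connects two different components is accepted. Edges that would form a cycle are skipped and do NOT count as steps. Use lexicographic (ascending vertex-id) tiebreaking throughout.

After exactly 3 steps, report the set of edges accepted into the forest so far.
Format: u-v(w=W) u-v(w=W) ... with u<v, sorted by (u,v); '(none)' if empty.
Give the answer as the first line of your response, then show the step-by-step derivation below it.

0-1(w=6) 1-4(w=11) 2-5(w=9)

step 1: add edge 0-1 (w=6); MST = {0-1(w=6)}
step 2: add edge 2-5 (w=9); MST = {0-1(w=6) 2-5(w=9)}
step 3: add edge 1-4 (w=11); MST = {0-1(w=6) 1-4(w=11) 2-5(w=9)}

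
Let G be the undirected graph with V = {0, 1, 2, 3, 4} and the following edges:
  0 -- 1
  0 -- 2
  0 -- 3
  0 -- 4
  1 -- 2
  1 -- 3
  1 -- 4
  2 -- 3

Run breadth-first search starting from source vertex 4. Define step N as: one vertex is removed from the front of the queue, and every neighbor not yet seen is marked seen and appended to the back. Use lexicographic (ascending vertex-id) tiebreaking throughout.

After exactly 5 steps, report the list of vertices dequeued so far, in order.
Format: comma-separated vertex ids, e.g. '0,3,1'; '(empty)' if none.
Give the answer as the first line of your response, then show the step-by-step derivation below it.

4,0,1,2,3

step 1: dequeue 4; queue=[0,1]; order=4
step 2: dequeue 0; queue=[1,2,3]; order=4,0
step 3: dequeue 1; queue=[2,3]; order=4,0,1
step 4: dequeue 2; queue=[3]; order=4,0,1,2
step 5: dequeue 3; queue=[(empty)]; order=4,0,1,2,3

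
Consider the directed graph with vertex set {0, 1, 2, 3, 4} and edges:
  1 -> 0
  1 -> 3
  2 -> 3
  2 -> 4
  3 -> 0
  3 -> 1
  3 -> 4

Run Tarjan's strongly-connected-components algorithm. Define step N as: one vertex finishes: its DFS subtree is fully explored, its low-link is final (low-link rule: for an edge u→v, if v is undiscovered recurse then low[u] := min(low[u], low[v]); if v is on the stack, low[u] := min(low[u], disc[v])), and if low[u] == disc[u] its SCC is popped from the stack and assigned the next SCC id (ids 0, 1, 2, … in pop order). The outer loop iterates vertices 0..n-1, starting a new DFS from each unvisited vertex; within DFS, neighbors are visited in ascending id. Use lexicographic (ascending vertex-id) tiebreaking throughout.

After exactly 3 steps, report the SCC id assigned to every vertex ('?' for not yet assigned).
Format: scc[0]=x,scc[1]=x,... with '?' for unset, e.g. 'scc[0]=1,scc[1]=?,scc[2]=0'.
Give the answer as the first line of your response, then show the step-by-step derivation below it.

scc[0]=0,scc[1]=?,scc[2]=?,scc[3]=?,scc[4]=1

step 1: low=(low[0]=0,low[1]=?,low[2]=?,low[3]=?,low[4]=?); scc=(scc[0]=0,scc[1]=?,scc[2]=?,scc[3]=?,scc[4]=?)
step 2: low=(low[0]=0,low[1]=1,low[2]=?,low[3]=1,low[4]=3); scc=(scc[0]=0,scc[1]=?,scc[2]=?,scc[3]=?,scc[4]=1)
step 3: low=(low[0]=0,low[1]=1,low[2]=?,low[3]=1,low[4]=3); scc=(scc[0]=0,scc[1]=?,scc[2]=?,scc[3]=?,scc[4]=1)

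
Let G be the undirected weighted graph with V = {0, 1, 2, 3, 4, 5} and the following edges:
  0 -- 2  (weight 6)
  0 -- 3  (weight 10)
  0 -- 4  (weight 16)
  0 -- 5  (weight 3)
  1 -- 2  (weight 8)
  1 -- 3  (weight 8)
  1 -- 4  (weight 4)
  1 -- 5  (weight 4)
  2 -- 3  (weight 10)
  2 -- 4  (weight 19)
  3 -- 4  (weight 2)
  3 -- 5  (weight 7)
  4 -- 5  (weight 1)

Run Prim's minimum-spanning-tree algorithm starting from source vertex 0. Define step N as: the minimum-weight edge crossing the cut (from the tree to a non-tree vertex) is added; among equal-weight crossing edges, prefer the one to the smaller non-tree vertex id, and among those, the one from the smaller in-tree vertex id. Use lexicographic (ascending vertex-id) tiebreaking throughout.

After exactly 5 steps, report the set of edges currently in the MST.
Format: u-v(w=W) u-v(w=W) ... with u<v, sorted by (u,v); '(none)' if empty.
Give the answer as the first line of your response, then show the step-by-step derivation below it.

0-2(w=6) 0-5(w=3) 1-4(w=4) 3-4(w=2) 4-5(w=1)

step 1: add edge 0-5 (w=3); MST = {0-5(w=3)}
step 2: add edge 4-5 (w=1); MST = {0-5(w=3) 4-5(w=1)}
step 3: add edge 3-4 (w=2); MST = {0-5(w=3) 3-4(w=2) 4-5(w=1)}
step 4: add edge 1-4 (w=4); MST = {0-5(w=3) 1-4(w=4) 3-4(w=2) 4-5(w=1)}
step 5: add edge 0-2 (w=6); MST = {0-2(w=6) 0-5(w=3) 1-4(w=4) 3-4(w=2) 4-5(w=1)}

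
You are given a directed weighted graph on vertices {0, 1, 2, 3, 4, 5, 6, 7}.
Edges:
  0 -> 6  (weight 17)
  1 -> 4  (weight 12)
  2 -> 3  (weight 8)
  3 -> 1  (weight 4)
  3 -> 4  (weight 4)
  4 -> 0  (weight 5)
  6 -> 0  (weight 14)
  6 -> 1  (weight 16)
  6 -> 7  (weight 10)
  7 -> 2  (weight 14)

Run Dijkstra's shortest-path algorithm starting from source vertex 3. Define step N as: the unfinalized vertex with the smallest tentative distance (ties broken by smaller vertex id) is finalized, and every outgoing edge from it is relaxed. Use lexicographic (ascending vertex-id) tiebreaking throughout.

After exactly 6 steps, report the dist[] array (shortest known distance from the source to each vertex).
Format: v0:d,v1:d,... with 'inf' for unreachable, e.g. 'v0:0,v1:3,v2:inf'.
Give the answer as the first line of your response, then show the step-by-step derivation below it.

v0:9,v1:4,v2:50,v3:0,v4:4,v5:inf,v6:26,v7:36

step 1: dist = v0:inf,v1:4,v2:inf,v3:0,v4:4,v5:inf,v6:inf,v7:inf
step 2: dist = v0:inf,v1:4,v2:inf,v3:0,v4:4,v5:inf,v6:inf,v7:inf
step 3: dist = v0:9,v1:4,v2:inf,v3:0,v4:4,v5:inf,v6:inf,v7:inf
step 4: dist = v0:9,v1:4,v2:inf,v3:0,v4:4,v5:inf,v6:26,v7:inf
step 5: dist = v0:9,v1:4,v2:inf,v3:0,v4:4,v5:inf,v6:26,v7:36
step 6: dist = v0:9,v1:4,v2:50,v3:0,v4:4,v5:inf,v6:26,v7:36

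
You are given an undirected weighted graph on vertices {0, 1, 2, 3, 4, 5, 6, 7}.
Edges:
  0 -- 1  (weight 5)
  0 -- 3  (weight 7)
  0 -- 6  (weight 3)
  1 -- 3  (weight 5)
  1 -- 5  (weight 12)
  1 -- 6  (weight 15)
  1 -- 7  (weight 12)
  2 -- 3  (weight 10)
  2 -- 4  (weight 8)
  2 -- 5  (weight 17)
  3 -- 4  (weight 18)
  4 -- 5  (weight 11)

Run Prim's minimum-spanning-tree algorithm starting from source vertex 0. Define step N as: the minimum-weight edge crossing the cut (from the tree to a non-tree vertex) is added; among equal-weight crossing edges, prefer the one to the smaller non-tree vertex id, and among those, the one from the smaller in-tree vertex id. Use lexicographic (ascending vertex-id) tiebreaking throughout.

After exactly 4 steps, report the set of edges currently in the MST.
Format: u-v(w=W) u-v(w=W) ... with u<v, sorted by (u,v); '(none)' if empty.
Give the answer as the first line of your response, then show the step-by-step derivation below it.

0-1(w=5) 0-6(w=3) 1-3(w=5) 2-3(w=10)

step 1: add edge 0-6 (w=3); MST = {0-6(w=3)}
step 2: add edge 0-1 (w=5); MST = {0-1(w=5) 0-6(w=3)}
step 3: add edge 1-3 (w=5); MST = {0-1(w=5) 0-6(w=3) 1-3(w=5)}
step 4: add edge 2-3 (w=10); MST = {0-1(w=5) 0-6(w=3) 1-3(w=5) 2-3(w=10)}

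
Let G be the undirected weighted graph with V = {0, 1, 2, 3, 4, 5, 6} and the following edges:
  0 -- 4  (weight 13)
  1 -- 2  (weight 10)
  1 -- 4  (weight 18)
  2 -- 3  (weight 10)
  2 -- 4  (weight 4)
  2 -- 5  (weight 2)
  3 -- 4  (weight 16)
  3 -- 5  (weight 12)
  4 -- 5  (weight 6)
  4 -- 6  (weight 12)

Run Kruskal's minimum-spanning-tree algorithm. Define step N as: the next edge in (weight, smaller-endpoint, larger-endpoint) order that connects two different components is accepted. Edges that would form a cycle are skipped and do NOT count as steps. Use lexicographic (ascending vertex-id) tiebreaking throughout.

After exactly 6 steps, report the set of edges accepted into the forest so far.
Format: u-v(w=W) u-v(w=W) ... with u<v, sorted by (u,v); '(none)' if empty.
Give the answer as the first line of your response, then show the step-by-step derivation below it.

0-4(w=13) 1-2(w=10) 2-3(w=10) 2-4(w=4) 2-5(w=2) 4-6(w=12)

step 1: add edge 2-5 (w=2); MST = {2-5(w=2)}
step 2: add edge 2-4 (w=4); MST = {2-4(w=4) 2-5(w=2)}
step 3: add edge 1-2 (w=10); MST = {1-2(w=10) 2-4(w=4) 2-5(w=2)}
step 4: add edge 2-3 (w=10); MST = {1-2(w=10) 2-3(w=10) 2-4(w=4) 2-5(w=2)}
step 5: add edge 4-6 (w=12); MST = {1-2(w=10) 2-3(w=10) 2-4(w=4) 2-5(w=2) 4-6(w=12)}
step 6: add edge 0-4 (w=13); MST = {0-4(w=13) 1-2(w=10) 2-3(w=10) 2-4(w=4) 2-5(w=2) 4-6(w=12)}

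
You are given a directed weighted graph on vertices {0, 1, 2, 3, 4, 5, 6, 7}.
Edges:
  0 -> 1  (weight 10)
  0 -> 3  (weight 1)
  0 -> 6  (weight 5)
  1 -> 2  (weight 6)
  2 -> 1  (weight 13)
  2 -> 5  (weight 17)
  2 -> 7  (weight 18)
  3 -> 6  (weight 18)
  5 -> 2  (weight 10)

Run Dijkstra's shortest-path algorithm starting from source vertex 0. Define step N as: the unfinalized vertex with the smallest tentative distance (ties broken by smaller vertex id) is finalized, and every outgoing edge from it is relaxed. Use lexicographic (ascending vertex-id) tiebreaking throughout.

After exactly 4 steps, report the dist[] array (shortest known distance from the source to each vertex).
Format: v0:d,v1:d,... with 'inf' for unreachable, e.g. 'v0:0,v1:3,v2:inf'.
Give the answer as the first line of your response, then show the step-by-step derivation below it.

v0:0,v1:10,v2:16,v3:1,v4:inf,v5:inf,v6:5,v7:inf

step 1: dist = v0:0,v1:10,v2:inf,v3:1,v4:inf,v5:inf,v6:5,v7:inf
step 2: dist = v0:0,v1:10,v2:inf,v3:1,v4:inf,v5:inf,v6:5,v7:inf
step 3: dist = v0:0,v1:10,v2:inf,v3:1,v4:inf,v5:inf,v6:5,v7:inf
step 4: dist = v0:0,v1:10,v2:16,v3:1,v4:inf,v5:inf,v6:5,v7:inf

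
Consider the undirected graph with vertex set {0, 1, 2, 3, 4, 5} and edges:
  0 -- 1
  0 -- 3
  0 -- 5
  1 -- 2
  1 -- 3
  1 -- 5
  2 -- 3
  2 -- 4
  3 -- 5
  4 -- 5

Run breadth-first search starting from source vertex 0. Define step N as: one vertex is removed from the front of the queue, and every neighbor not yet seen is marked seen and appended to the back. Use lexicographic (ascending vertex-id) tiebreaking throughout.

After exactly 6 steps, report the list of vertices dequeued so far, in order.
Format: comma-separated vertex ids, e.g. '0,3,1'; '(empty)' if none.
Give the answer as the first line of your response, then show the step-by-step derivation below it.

0,1,3,5,2,4

step 1: dequeue 0; queue=[1,3,5]; order=0
step 2: dequeue 1; queue=[3,5,2]; order=0,1
step 3: dequeue 3; queue=[5,2]; order=0,1,3
step 4: dequeue 5; queue=[2,4]; order=0,1,3,5
step 5: dequeue 2; queue=[4]; order=0,1,3,5,2
step 6: dequeue 4; queue=[(empty)]; order=0,1,3,5,2,4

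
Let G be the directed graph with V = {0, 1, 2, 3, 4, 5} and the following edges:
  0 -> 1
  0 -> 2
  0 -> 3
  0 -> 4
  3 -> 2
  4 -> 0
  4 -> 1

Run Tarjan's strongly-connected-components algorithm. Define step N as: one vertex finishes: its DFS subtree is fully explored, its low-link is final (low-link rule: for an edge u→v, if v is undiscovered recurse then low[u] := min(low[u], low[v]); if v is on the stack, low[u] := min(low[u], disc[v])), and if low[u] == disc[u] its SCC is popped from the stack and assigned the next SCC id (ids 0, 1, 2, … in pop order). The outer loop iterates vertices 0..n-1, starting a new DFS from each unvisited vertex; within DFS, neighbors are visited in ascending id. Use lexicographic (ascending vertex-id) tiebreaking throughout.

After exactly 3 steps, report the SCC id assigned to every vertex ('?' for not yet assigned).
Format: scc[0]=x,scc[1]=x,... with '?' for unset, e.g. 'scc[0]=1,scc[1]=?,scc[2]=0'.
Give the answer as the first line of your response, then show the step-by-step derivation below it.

scc[0]=?,scc[1]=0,scc[2]=1,scc[3]=2,scc[4]=?,scc[5]=?

step 1: low=(low[0]=0,low[1]=1,low[2]=?,low[3]=?,low[4]=?,low[5]=?); scc=(scc[0]=?,scc[1]=0,scc[2]=?,scc[3]=?,scc[4]=?,scc[5]=?)
step 2: low=(low[0]=0,low[1]=1,low[2]=2,low[3]=?,low[4]=?,low[5]=?); scc=(scc[0]=?,scc[1]=0,scc[2]=1,scc[3]=?,scc[4]=?,scc[5]=?)
step 3: low=(low[0]=0,low[1]=1,low[2]=2,low[3]=3,low[4]=?,low[5]=?); scc=(scc[0]=?,scc[1]=0,scc[2]=1,scc[3]=2,scc[4]=?,scc[5]=?)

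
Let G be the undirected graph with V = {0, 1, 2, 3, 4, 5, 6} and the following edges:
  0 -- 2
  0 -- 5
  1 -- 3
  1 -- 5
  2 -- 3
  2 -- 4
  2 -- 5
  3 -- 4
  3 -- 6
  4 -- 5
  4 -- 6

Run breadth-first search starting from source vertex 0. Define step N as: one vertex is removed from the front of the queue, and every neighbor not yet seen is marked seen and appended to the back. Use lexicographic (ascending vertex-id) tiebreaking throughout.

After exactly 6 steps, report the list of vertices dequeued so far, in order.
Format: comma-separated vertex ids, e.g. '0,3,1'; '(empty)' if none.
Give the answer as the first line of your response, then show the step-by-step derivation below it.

0,2,5,3,4,1

step 1: dequeue 0; queue=[2,5]; order=0
step 2: dequeue 2; queue=[5,3,4]; order=0,2
step 3: dequeue 5; queue=[3,4,1]; order=0,2,5
step 4: dequeue 3; queue=[4,1,6]; order=0,2,5,3
step 5: dequeue 4; queue=[1,6]; order=0,2,5,3,4
step 6: dequeue 1; queue=[6]; order=0,2,5,3,4,1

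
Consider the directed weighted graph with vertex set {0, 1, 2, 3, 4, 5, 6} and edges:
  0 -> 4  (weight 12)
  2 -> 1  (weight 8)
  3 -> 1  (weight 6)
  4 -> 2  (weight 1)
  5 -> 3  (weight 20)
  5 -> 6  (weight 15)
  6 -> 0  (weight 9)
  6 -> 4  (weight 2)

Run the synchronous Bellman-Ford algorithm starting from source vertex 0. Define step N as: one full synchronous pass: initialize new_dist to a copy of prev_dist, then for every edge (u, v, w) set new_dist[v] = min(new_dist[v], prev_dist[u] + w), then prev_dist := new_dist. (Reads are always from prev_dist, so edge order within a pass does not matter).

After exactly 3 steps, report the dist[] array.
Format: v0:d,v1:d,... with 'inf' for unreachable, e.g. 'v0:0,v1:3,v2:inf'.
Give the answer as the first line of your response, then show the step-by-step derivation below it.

v0:0,v1:21,v2:13,v3:inf,v4:12,v5:inf,v6:inf

step 1: dist = v0:0,v1:inf,v2:inf,v3:inf,v4:12,v5:inf,v6:inf
step 2: dist = v0:0,v1:inf,v2:13,v3:inf,v4:12,v5:inf,v6:inf
step 3: dist = v0:0,v1:21,v2:13,v3:inf,v4:12,v5:inf,v6:inf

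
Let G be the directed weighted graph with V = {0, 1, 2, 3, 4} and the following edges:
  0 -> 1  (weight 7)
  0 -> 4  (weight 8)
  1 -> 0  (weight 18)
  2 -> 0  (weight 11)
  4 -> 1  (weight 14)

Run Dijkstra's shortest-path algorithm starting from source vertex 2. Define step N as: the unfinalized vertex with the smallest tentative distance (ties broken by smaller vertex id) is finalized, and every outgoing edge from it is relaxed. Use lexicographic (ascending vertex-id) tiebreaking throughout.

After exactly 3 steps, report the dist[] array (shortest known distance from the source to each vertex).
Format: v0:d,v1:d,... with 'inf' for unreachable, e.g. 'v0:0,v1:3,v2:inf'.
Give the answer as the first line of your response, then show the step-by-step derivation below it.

v0:11,v1:18,v2:0,v3:inf,v4:19

step 1: dist = v0:11,v1:inf,v2:0,v3:inf,v4:inf
step 2: dist = v0:11,v1:18,v2:0,v3:inf,v4:19
step 3: dist = v0:11,v1:18,v2:0,v3:inf,v4:19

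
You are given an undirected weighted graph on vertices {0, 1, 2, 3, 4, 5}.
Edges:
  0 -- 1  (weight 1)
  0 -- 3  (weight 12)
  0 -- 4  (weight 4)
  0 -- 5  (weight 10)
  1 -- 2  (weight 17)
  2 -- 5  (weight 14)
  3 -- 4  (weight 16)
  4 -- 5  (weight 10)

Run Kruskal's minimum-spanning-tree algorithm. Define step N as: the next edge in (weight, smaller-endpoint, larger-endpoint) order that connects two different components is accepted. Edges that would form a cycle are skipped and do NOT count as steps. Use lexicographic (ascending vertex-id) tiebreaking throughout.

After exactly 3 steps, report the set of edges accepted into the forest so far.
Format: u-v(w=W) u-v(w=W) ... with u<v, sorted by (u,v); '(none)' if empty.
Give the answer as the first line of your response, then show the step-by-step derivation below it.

0-1(w=1) 0-4(w=4) 0-5(w=10)

step 1: add edge 0-1 (w=1); MST = {0-1(w=1)}
step 2: add edge 0-4 (w=4); MST = {0-1(w=1) 0-4(w=4)}
step 3: add edge 0-5 (w=10); MST = {0-1(w=1) 0-4(w=4) 0-5(w=10)}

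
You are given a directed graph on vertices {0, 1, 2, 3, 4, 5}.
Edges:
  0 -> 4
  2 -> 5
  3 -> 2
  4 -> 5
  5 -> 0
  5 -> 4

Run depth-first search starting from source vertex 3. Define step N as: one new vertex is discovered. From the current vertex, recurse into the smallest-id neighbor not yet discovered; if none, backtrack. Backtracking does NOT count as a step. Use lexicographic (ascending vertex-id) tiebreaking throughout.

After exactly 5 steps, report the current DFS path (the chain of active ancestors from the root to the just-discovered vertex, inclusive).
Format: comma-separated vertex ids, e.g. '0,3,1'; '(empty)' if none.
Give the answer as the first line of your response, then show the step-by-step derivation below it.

3,2,5,0,4

step 1: discover 3; path=3; order=3
step 2: discover 2; path=3>2; order=3,2
step 3: discover 5; path=3>2>5; order=3,2,5
step 4: discover 0; path=3>2>5>0; order=3,2,5,0
step 5: discover 4; path=3>2>5>0>4; order=3,2,5,0,4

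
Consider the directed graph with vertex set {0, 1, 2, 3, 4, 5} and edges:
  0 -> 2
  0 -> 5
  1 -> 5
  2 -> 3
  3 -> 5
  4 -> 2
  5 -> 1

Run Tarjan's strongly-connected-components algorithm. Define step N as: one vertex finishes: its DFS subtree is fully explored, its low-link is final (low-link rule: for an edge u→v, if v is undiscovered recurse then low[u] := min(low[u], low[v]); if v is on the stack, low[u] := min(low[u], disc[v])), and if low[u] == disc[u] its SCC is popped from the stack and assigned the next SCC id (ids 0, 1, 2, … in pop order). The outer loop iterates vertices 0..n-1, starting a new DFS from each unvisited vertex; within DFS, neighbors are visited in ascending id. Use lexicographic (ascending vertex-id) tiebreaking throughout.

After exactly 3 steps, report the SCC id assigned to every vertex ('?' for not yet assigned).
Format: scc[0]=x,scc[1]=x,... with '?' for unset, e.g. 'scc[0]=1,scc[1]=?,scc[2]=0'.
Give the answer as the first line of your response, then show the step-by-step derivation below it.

scc[0]=?,scc[1]=0,scc[2]=?,scc[3]=1,scc[4]=?,scc[5]=0

step 1: low=(low[0]=0,low[1]=3,low[2]=1,low[3]=2,low[4]=?,low[5]=3); scc=(scc[0]=?,scc[1]=?,scc[2]=?,scc[3]=?,scc[4]=?,scc[5]=?)
step 2: low=(low[0]=0,low[1]=3,low[2]=1,low[3]=2,low[4]=?,low[5]=3); scc=(scc[0]=?,scc[1]=0,scc[2]=?,scc[3]=?,scc[4]=?,scc[5]=0)
step 3: low=(low[0]=0,low[1]=3,low[2]=1,low[3]=2,low[4]=?,low[5]=3); scc=(scc[0]=?,scc[1]=0,scc[2]=?,scc[3]=1,scc[4]=?,scc[5]=0)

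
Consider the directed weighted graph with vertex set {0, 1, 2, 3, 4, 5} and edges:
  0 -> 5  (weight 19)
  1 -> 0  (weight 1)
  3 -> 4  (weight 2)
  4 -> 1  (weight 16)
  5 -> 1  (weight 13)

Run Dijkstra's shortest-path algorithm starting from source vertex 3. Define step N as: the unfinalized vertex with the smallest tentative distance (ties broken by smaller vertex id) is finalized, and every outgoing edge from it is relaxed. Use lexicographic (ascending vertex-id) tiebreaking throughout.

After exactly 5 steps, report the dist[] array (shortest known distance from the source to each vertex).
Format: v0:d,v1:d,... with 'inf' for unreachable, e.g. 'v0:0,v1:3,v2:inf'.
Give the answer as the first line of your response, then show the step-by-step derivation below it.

v0:19,v1:18,v2:inf,v3:0,v4:2,v5:38

step 1: dist = v0:inf,v1:inf,v2:inf,v3:0,v4:2,v5:inf
step 2: dist = v0:inf,v1:18,v2:inf,v3:0,v4:2,v5:inf
step 3: dist = v0:19,v1:18,v2:inf,v3:0,v4:2,v5:inf
step 4: dist = v0:19,v1:18,v2:inf,v3:0,v4:2,v5:38
step 5: dist = v0:19,v1:18,v2:inf,v3:0,v4:2,v5:38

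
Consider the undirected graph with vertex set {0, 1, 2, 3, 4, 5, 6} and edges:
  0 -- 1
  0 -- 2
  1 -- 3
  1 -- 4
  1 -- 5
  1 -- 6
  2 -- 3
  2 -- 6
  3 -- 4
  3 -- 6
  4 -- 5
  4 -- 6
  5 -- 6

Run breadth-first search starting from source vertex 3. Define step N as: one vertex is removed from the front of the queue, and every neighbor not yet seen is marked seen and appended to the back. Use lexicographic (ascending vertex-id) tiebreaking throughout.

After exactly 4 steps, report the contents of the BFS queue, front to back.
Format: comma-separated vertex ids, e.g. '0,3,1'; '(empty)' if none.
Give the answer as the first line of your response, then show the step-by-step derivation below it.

6,0,5

step 1: dequeue 3; queue=[1,2,4,6]; order=3
step 2: dequeue 1; queue=[2,4,6,0,5]; order=3,1
step 3: dequeue 2; queue=[4,6,0,5]; order=3,1,2
step 4: dequeue 4; queue=[6,0,5]; order=3,1,2,4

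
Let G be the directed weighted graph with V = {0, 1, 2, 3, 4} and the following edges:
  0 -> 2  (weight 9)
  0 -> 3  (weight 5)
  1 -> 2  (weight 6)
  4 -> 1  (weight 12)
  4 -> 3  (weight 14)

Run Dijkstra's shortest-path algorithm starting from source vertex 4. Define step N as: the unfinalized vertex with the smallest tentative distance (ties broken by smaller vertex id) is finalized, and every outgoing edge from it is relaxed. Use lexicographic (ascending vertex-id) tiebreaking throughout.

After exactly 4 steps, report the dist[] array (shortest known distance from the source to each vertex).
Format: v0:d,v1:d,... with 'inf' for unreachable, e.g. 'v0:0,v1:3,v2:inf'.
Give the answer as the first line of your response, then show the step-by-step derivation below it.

v0:inf,v1:12,v2:18,v3:14,v4:0

step 1: dist = v0:inf,v1:12,v2:inf,v3:14,v4:0
step 2: dist = v0:inf,v1:12,v2:18,v3:14,v4:0
step 3: dist = v0:inf,v1:12,v2:18,v3:14,v4:0
step 4: dist = v0:inf,v1:12,v2:18,v3:14,v4:0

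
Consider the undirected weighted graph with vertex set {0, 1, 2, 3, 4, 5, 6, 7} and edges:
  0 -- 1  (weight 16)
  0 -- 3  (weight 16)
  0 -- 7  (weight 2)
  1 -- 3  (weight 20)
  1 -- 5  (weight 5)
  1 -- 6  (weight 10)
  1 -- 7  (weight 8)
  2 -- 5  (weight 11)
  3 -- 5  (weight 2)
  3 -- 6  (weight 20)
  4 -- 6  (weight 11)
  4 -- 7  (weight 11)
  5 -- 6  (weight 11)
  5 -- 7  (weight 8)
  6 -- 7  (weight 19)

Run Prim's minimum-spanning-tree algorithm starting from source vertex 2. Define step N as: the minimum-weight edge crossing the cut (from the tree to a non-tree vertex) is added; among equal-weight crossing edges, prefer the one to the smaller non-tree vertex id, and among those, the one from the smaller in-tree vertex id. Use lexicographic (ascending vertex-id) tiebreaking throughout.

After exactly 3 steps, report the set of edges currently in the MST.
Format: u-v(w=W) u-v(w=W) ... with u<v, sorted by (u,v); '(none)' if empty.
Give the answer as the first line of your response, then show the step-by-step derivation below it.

1-5(w=5) 2-5(w=11) 3-5(w=2)

step 1: add edge 2-5 (w=11); MST = {2-5(w=11)}
step 2: add edge 3-5 (w=2); MST = {2-5(w=11) 3-5(w=2)}
step 3: add edge 1-5 (w=5); MST = {1-5(w=5) 2-5(w=11) 3-5(w=2)}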